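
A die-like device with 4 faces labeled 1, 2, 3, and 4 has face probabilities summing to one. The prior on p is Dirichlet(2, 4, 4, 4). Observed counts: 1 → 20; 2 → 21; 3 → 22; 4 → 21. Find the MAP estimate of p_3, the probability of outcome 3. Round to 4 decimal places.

MAP estimate: 0.2660

The posterior is Dirichlet(αᵢ + nᵢ) = Dirichlet(22, 25, 26, 25).
For a Dirichlet(a₁,…,a_K) with all aᵢ > 1, the mode has j-th component (aⱼ − 1)/(Σaᵢ − K).
Here Σaᵢ = 98 and K = 4, so p_3 = (26 − 1)/(98 − 4) = 25/94 ≈ 0.2660.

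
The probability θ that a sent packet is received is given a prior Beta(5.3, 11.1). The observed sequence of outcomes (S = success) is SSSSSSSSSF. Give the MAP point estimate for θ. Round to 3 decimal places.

Prior: Beta(5.3, 11.1).
Data: 9 successes in 10 trials (from the sequence). The binomial likelihood contributes θ^9(1−θ)^1, so the posterior is Beta(5.3+9, 11.1+1) = Beta(14.3, 12.1).
For Beta(a, b) with a, b > 1 the mode is (a−1)/(a+b−2) = 13.3/24.4 ≈ 0.545.

θ̂_MAP = 0.545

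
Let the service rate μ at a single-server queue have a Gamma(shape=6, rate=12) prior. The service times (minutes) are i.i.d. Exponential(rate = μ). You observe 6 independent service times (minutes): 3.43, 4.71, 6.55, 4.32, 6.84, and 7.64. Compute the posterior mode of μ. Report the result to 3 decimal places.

The Exponential(rate=μ) likelihood is ∝ μ^n e^(−μΣtᵢ). Here n = 6 and Σtᵢ = 3.43 + 4.71 + 6.55 + 4.32 + 6.84 + 7.64 = 33.49.
Posterior ∝ μ^5e^(−12μ) · μ^6e^(−33.49μ) = μ^11e^(−45.49μ), i.e. Gamma(12, 45.49).
Mode = (a−1)/b = 11/45.49 ≈ 0.242.

μ̂_MAP = 0.242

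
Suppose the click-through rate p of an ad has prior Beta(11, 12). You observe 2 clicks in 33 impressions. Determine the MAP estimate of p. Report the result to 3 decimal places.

Prior: Beta(11, 12).
Data: 2 successes in 33 trials. The binomial likelihood contributes p^2(1−p)^31, so the posterior is Beta(11+2, 12+31) = Beta(13, 43).
For Beta(a, b) with a, b > 1 the mode is (a−1)/(a+b−2) = 12/54 ≈ 0.222.

p̂_MAP = 0.222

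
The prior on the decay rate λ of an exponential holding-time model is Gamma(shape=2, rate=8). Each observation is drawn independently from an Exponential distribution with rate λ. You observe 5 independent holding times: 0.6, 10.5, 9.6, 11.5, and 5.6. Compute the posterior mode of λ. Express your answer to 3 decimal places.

λ̂_MAP = 0.131

The Exponential(rate=λ) likelihood is ∝ λ^n e^(−λΣtᵢ). Here n = 5 and Σtᵢ = 0.6 + 10.5 + 9.6 + 11.5 + 5.6 = 37.8.
Posterior ∝ λe^(−8λ) · λ^5e^(−37.8λ) = λ^6e^(−45.8λ), i.e. Gamma(7, 45.8).
Mode = (a−1)/b = 6/45.8 ≈ 0.131.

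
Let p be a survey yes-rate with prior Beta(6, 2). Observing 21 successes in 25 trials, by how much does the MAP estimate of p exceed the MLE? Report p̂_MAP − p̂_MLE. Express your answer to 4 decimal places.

Posterior is Beta(27, 6); MAP = (27−1)/(33−2) = 26/31 ≈ 0.83871.
MLE ignores the prior: p̂_MLE = k/n = 21/25 ≈ 0.84000.
Difference = 26/31 − 21/25 = -1/775 ≈ -0.0013.

MAP − MLE = -0.0013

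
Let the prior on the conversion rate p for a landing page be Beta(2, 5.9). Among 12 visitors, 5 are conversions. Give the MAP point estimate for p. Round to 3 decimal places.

Prior: Beta(2, 5.9).
Data: 5 successes in 12 trials. The binomial likelihood contributes p^5(1−p)^7, so the posterior is Beta(2+5, 5.9+7) = Beta(7, 12.9).
For Beta(a, b) with a, b > 1 the mode is (a−1)/(a+b−2) = 6/17.9 ≈ 0.335.

p̂_MAP = 0.335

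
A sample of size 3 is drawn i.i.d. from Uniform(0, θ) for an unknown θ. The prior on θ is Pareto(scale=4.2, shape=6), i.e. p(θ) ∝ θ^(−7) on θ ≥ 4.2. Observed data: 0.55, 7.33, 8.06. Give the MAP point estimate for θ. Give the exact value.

θ̂_MAP = 8.06

The Uniform(0, θ) likelihood is θ^(−n) for θ ≥ max(xᵢ), zero otherwise. Here max(xᵢ) = 8.06.
Posterior ∝ θ^(−7) · θ^(−3) = θ^(−10) on θ ≥ max(4.2, 8.06) = 8.06.
This density is strictly decreasing in θ, so the posterior mode lies at the lower boundary of the support.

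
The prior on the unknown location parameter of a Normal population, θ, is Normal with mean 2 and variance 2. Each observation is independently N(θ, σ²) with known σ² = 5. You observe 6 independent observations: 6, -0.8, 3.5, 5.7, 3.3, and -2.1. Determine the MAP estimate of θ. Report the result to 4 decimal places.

n = 6; x̄ = (6 + (-0.8) + 3.5 + 5.7 + 3.3 + (-2.1))/6 = 15.6/6 = 2.6.
For a Normal prior and Normal likelihood with known variance, the posterior is Normal; its mode equals its mean, the precision-weighted average.
Prior precision 1/σ₀² = 1/2 = 0.5; data precision n/σ² = 6/5 = 1.2.
θ̂ = (0.5·2 + 1.2·2.6) / (0.5 + 1.2) = 4.12/1.7 = 206/85 ≈ 2.4235.

θ̂_MAP = 2.4235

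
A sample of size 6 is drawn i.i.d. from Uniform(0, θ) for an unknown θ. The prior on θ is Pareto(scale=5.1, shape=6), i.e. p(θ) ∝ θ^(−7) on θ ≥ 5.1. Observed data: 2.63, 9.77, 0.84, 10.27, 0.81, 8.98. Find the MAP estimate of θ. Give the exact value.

θ̂_MAP = 10.27

The Uniform(0, θ) likelihood is θ^(−n) for θ ≥ max(xᵢ), zero otherwise. Here max(xᵢ) = 10.27.
Posterior ∝ θ^(−7) · θ^(−6) = θ^(−13) on θ ≥ max(5.1, 10.27) = 10.27.
This density is strictly decreasing in θ, so the posterior mode lies at the lower boundary of the support.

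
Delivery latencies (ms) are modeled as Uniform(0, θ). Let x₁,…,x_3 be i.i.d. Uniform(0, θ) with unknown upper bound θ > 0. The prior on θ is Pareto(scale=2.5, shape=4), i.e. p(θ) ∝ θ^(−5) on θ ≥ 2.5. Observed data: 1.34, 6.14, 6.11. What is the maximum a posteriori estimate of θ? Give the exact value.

θ̂_MAP = 6.14

The Uniform(0, θ) likelihood is θ^(−n) for θ ≥ max(xᵢ), zero otherwise. Here max(xᵢ) = 6.14.
Posterior ∝ θ^(−5) · θ^(−3) = θ^(−8) on θ ≥ max(2.5, 6.14) = 6.14.
This density is strictly decreasing in θ, so the posterior mode lies at the lower boundary of the support.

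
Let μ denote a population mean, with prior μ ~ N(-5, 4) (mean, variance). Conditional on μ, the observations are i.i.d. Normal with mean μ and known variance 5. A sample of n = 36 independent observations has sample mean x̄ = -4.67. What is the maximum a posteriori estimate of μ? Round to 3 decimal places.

n = 36, x̄ = -4.67.
For a Normal prior and Normal likelihood with known variance, the posterior is Normal; its mode equals its mean, the precision-weighted average.
Prior precision 1/σ₀² = 1/4 = 0.25; data precision n/σ² = 36/5 = 7.2.
μ̂ = (0.25·(-5) + 7.2·(-4.67)) / (0.25 + 7.2) = (-34.874)/7.45 = -17437/3725 ≈ -4.681.

μ̂_MAP = -4.681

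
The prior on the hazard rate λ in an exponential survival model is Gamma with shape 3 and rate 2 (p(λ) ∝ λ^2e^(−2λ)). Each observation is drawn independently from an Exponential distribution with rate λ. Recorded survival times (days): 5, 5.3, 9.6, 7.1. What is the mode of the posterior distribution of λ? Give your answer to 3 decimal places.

The Exponential(rate=λ) likelihood is ∝ λ^n e^(−λΣtᵢ). Here n = 4 and Σtᵢ = 5 + 5.3 + 9.6 + 7.1 = 27.
Posterior ∝ λ^2e^(−2λ) · λ^4e^(−27λ) = λ^6e^(−29λ), i.e. Gamma(7, 29).
Mode = (a−1)/b = 6/29 ≈ 0.207.

λ̂_MAP = 0.207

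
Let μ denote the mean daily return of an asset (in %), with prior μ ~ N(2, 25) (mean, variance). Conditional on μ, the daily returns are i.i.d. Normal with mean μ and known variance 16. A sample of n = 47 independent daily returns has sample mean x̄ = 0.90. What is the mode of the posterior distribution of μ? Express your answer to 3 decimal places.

μ̂_MAP = 0.915

n = 47, x̄ = 0.90.
For a Normal prior and Normal likelihood with known variance, the posterior is Normal; its mode equals its mean, the precision-weighted average.
Prior precision 1/σ₀² = 1/25 = 0.04; data precision n/σ² = 47/16 = 2.9375.
μ̂ = (0.04·2 + 2.9375·0.9) / (0.04 + 2.9375) = 2.72375/2.9775 = 2179/2382 ≈ 0.915.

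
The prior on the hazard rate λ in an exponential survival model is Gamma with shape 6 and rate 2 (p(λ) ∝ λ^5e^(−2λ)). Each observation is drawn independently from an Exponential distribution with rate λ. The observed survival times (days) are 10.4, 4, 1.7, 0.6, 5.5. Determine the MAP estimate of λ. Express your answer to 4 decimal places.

The Exponential(rate=λ) likelihood is ∝ λ^n e^(−λΣtᵢ). Here n = 5 and Σtᵢ = 10.4 + 4 + 1.7 + 0.6 + 5.5 = 22.2.
Posterior ∝ λ^5e^(−2λ) · λ^5e^(−22.2λ) = λ^10e^(−24.2λ), i.e. Gamma(11, 24.2).
Mode = (a−1)/b = 10/24.2 ≈ 0.4132.

λ̂_MAP = 0.4132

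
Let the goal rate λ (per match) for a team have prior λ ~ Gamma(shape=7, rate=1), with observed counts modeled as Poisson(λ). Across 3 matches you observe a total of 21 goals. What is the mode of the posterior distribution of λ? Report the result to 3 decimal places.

Σxᵢ = 21, n = 3.
Posterior ∝ λ^6e^(−1λ) · λ^21e^(−3λ) = λ^27e^(−4λ), i.e. Gamma(shape=28, rate=4).
The mode of a Gamma(a, b) with a ≥ 1 (shape–rate) is (a−1)/b = 27/4 ≈ 6.750.

λ̂_MAP = 6.750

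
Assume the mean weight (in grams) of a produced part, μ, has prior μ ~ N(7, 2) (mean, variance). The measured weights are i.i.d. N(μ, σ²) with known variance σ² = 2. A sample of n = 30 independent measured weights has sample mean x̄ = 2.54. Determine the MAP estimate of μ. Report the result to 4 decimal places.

n = 30, x̄ = 2.54.
For a Normal prior and Normal likelihood with known variance, the posterior is Normal; its mode equals its mean, the precision-weighted average.
Prior precision 1/σ₀² = 1/2 = 0.5; data precision n/σ² = 30/2 = 15.
μ̂ = (0.5·7 + 15·2.54) / (0.5 + 15) = 41.6/15.5 = 416/155 ≈ 2.6839.

μ̂_MAP = 2.6839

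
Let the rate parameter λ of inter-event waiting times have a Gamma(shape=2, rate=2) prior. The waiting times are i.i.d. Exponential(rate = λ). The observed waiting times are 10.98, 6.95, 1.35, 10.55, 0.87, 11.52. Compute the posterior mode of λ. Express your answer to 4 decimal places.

The Exponential(rate=λ) likelihood is ∝ λ^n e^(−λΣtᵢ). Here n = 6 and Σtᵢ = 10.98 + 6.95 + 1.35 + 10.55 + 0.87 + 11.52 = 42.22.
Posterior ∝ λe^(−2λ) · λ^6e^(−42.22λ) = λ^7e^(−44.22λ), i.e. Gamma(8, 44.22).
Mode = (a−1)/b = 7/44.22 ≈ 0.1583.

λ̂_MAP = 0.1583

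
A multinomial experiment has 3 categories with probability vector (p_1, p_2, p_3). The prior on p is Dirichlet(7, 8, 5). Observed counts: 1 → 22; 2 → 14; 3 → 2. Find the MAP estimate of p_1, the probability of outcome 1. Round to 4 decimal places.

The posterior is Dirichlet(αᵢ + nᵢ) = Dirichlet(29, 22, 7).
For a Dirichlet(a₁,…,a_K) with all aᵢ > 1, the mode has j-th component (aⱼ − 1)/(Σaᵢ − K).
Here Σaᵢ = 58 and K = 3, so p_1 = (29 − 1)/(58 − 3) = 28/55 ≈ 0.5091.

MAP estimate: 0.5091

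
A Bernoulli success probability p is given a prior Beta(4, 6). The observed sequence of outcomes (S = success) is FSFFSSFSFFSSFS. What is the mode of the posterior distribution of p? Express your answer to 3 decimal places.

Prior: Beta(4, 6).
Data: 7 successes in 14 trials (from the sequence). The binomial likelihood contributes p^7(1−p)^7, so the posterior is Beta(4+7, 6+7) = Beta(11, 13).
For Beta(a, b) with a, b > 1 the mode is (a−1)/(a+b−2) = 10/22 ≈ 0.455.

p̂_MAP = 0.455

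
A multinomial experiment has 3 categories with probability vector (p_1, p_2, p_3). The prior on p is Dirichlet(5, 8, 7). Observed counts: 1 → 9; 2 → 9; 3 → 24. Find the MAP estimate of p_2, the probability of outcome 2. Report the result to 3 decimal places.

The posterior is Dirichlet(αᵢ + nᵢ) = Dirichlet(14, 17, 31).
For a Dirichlet(a₁,…,a_K) with all aᵢ > 1, the mode has j-th component (aⱼ − 1)/(Σaᵢ − K).
Here Σaᵢ = 62 and K = 3, so p_2 = (17 − 1)/(62 − 3) = 16/59 ≈ 0.271.

MAP estimate: 0.271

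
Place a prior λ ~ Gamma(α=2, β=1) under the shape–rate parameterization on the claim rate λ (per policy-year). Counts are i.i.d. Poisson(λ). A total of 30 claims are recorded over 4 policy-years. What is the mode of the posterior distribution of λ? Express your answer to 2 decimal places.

λ̂_MAP = 6.20

Σxᵢ = 30, n = 4.
Posterior ∝ λe^(−1λ) · λ^30e^(−4λ) = λ^31e^(−5λ), i.e. Gamma(shape=32, rate=5).
The mode of a Gamma(a, b) with a ≥ 1 (shape–rate) is (a−1)/b = 31/5 ≈ 6.20.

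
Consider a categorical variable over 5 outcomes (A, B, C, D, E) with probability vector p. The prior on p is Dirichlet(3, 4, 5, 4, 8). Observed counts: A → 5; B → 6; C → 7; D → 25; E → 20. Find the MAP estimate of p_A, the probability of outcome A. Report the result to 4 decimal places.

The posterior is Dirichlet(αᵢ + nᵢ) = Dirichlet(8, 10, 12, 29, 28).
For a Dirichlet(a₁,…,a_K) with all aᵢ > 1, the mode has j-th component (aⱼ − 1)/(Σaᵢ − K).
Here Σaᵢ = 87 and K = 5, so p_A = (8 − 1)/(87 − 5) = 7/82 ≈ 0.0854.

MAP estimate of p_A = 0.0854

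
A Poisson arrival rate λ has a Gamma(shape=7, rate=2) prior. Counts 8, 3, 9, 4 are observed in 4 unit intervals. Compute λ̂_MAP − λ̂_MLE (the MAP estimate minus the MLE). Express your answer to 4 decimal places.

MAP − MLE = -1.0000

Σxᵢ = 24. Posterior is Gamma(31, 6); MAP = (31−1)/6 = 30/6 ≈ 5.00000.
MLE = x̄ = 24/4 ≈ 6.00000.
Difference = 30/6 − 24/4 = -1 ≈ -1.0000.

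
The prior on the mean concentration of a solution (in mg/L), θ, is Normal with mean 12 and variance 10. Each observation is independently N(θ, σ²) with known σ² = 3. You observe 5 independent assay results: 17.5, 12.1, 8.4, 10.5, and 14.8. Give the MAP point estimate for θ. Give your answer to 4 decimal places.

n = 5; x̄ = (17.5 + 12.1 + 8.4 + 10.5 + 14.8)/5 = 63.3/5 = 12.66.
For a Normal prior and Normal likelihood with known variance, the posterior is Normal; its mode equals its mean, the precision-weighted average.
Prior precision 1/σ₀² = 1/10 = 0.1; data precision n/σ² = 5/3.
θ̂ = (0.1·12 + (5/3)·12.66) / (0.1 + 5/3) = 22.3/(53/30) = 669/53 ≈ 12.6226.

θ̂_MAP = 12.6226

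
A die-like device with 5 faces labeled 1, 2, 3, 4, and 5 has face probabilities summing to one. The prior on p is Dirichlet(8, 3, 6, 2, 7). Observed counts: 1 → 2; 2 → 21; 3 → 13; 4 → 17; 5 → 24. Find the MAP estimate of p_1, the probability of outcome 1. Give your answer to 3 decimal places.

The posterior is Dirichlet(αᵢ + nᵢ) = Dirichlet(10, 24, 19, 19, 31).
For a Dirichlet(a₁,…,a_K) with all aᵢ > 1, the mode has j-th component (aⱼ − 1)/(Σaᵢ − K).
Here Σaᵢ = 103 and K = 5, so p_1 = (10 − 1)/(103 − 5) = 9/98 ≈ 0.092.

MAP estimate: 0.092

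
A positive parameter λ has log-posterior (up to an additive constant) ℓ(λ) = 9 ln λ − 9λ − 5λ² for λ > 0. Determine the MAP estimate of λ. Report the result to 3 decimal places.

λ̂_MAP = 0.600

ℓ'(λ) = 9/λ − 9 − 10λ. Setting this to zero and multiplying by λ: 10λ² + 9λ − 9 = 0.
λ = (−9 + √(9² + 4·10·9)) / (2·10) = (−9 + √441) / 20 = (−9 + 21)/20 = 3/5.
ℓ''(λ) = −9/λ² − 10 < 0, confirming a maximum.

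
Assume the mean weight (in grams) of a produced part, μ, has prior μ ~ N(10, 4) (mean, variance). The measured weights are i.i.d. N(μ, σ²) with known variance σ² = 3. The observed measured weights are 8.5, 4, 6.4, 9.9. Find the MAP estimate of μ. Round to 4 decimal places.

μ̂_MAP = 7.6421

n = 4; x̄ = (8.5 + 4 + 6.4 + 9.9)/4 = 28.8/4 = 7.2.
For a Normal prior and Normal likelihood with known variance, the posterior is Normal; its mode equals its mean, the precision-weighted average.
Prior precision 1/σ₀² = 1/4 = 0.25; data precision n/σ² = 4/3.
μ̂ = (0.25·10 + (4/3)·7.2) / (0.25 + 4/3) = 12.1/(19/12) = 726/95 ≈ 7.6421.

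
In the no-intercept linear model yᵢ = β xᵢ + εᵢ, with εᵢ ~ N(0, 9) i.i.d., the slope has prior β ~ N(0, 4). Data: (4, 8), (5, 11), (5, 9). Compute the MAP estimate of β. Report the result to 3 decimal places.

log p(β | y) = −Σ(yᵢ − βxᵢ)²/(2·9) − β²/(2·4) + const.
Setting the derivative to zero: Σxᵢ(yᵢ − βxᵢ)/9 − β/4 = 0, so β = Σxᵢyᵢ / (Σxᵢ² + σ²/τ²).
Σxᵢyᵢ = 4·8 + 5·11 + 5·9 = 132; Σxᵢ² = 66; σ²/τ² = 2.25.
β̂_MAP = 132 / (66 + 2.25) = 132/68.25 ≈ 1.934.

β̂_MAP = 1.934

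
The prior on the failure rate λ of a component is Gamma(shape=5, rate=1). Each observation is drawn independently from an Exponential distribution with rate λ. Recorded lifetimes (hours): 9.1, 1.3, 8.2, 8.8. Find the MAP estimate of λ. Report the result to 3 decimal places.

λ̂_MAP = 0.282

The Exponential(rate=λ) likelihood is ∝ λ^n e^(−λΣtᵢ). Here n = 4 and Σtᵢ = 9.1 + 1.3 + 8.2 + 8.8 = 27.4.
Posterior ∝ λ^4e^(−1λ) · λ^4e^(−27.4λ) = λ^8e^(−28.4λ), i.e. Gamma(9, 28.4).
Mode = (a−1)/b = 8/28.4 ≈ 0.282.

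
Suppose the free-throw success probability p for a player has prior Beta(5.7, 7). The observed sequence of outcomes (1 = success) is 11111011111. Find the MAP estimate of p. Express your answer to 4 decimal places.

Prior: Beta(5.7, 7).
Data: 10 successes in 11 trials (from the sequence). The binomial likelihood contributes p^10(1−p)^1, so the posterior is Beta(5.7+10, 7+1) = Beta(15.7, 8).
For Beta(a, b) with a, b > 1 the mode is (a−1)/(a+b−2) = 14.7/21.7 ≈ 0.6774.

p̂_MAP = 0.6774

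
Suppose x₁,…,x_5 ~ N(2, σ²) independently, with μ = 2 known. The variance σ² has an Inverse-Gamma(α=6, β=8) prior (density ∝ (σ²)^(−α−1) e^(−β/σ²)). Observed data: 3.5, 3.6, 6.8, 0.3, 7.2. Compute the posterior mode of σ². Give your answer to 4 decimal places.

Sum of squared deviations about the known mean: SS = (3.5−2)² + (3.6−2)² + (6.8−2)² + (0.3−2)² + (7.2−2)² = 57.78.
The Normal likelihood contributes (σ²)^(−n/2) exp(−SS/(2σ²)), so the posterior is Inverse-Gamma(α + n/2, β + SS/2) = Inverse-Gamma(8.5, 36.89).
The mode of Inverse-Gamma(a, b) is b/(a+1) = 36.89/9.5 ≈ 3.8832.

σ̂²_MAP = 3.8832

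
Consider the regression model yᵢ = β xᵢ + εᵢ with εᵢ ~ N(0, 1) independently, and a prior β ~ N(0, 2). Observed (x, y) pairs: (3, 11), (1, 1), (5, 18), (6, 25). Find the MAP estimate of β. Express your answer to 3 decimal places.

β̂_MAP = 3.832

log p(β | y) = −Σ(yᵢ − βxᵢ)²/(2·1) − β²/(2·2) + const.
Setting the derivative to zero: Σxᵢ(yᵢ − βxᵢ)/1 − β/2 = 0, so β = Σxᵢyᵢ / (Σxᵢ² + σ²/τ²).
Σxᵢyᵢ = 3·11 + 1·1 + 5·18 + 6·25 = 274; Σxᵢ² = 71; σ²/τ² = 0.5.
β̂_MAP = 274 / (71 + 0.5) = 274/71.5 ≈ 3.832.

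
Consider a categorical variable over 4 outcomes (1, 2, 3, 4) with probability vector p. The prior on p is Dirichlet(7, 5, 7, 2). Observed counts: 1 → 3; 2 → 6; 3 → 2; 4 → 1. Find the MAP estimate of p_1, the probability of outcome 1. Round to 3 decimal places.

The posterior is Dirichlet(αᵢ + nᵢ) = Dirichlet(10, 11, 9, 3).
For a Dirichlet(a₁,…,a_K) with all aᵢ > 1, the mode has j-th component (aⱼ − 1)/(Σaᵢ − K).
Here Σaᵢ = 33 and K = 4, so p_1 = (10 − 1)/(33 − 4) = 9/29 ≈ 0.310.

MAP estimate: 0.310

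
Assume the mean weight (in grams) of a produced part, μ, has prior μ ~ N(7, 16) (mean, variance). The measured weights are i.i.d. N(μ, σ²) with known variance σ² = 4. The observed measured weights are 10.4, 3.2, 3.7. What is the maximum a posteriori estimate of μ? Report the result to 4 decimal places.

n = 3; x̄ = (10.4 + 3.2 + 3.7)/3 = 17.3/3 = 173/30 ≈ 5.7667.
For a Normal prior and Normal likelihood with known variance, the posterior is Normal; its mode equals its mean, the precision-weighted average.
Prior precision 1/σ₀² = 1/16 = 0.0625; data precision n/σ² = 3/4 = 0.75.
μ̂ = (0.0625·7 + 0.75·(173/30)) / (0.0625 + 0.75) = 4.7625/0.8125 = 381/65 ≈ 5.8615.

μ̂_MAP = 5.8615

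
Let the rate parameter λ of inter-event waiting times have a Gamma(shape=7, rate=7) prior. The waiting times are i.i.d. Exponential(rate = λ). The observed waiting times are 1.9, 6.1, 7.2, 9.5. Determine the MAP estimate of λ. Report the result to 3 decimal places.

The Exponential(rate=λ) likelihood is ∝ λ^n e^(−λΣtᵢ). Here n = 4 and Σtᵢ = 1.9 + 6.1 + 7.2 + 9.5 = 24.7.
Posterior ∝ λ^6e^(−7λ) · λ^4e^(−24.7λ) = λ^10e^(−31.7λ), i.e. Gamma(11, 31.7).
Mode = (a−1)/b = 10/31.7 ≈ 0.315.

λ̂_MAP = 0.315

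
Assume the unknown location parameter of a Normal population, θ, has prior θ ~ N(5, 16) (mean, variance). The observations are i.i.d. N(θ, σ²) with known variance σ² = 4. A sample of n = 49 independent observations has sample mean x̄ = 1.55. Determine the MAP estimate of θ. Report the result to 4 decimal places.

θ̂_MAP = 1.5675

n = 49, x̄ = 1.55.
For a Normal prior and Normal likelihood with known variance, the posterior is Normal; its mode equals its mean, the precision-weighted average.
Prior precision 1/σ₀² = 1/16 = 0.0625; data precision n/σ² = 49/4 = 12.25.
θ̂ = (0.0625·5 + 12.25·1.55) / (0.0625 + 12.25) = 19.3/12.3125 = 1544/985 ≈ 1.5675.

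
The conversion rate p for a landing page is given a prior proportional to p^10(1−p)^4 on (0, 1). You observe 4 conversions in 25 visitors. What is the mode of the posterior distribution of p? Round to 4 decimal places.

The prior density ∝ p^10(1−p)^4 is the kernel of Beta(11, 5).
Data: 4 successes in 25 trials. The binomial likelihood contributes p^4(1−p)^21, so the posterior is Beta(11+4, 5+21) = Beta(15, 26).
For Beta(a, b) with a, b > 1 the mode is (a−1)/(a+b−2) = 14/39 ≈ 0.3590.

p̂_MAP = 0.3590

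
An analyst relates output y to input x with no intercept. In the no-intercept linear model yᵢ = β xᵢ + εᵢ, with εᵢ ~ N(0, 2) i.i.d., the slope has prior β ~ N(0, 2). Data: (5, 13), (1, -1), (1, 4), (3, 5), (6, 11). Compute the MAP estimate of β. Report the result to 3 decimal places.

log p(β | y) = −Σ(yᵢ − βxᵢ)²/(2·2) − β²/(2·2) + const.
Setting the derivative to zero: Σxᵢ(yᵢ − βxᵢ)/2 − β/2 = 0, so β = Σxᵢyᵢ / (Σxᵢ² + σ²/τ²).
Σxᵢyᵢ = 5·13 + 1·(-1) + 1·4 + 3·5 + 6·11 = 149; Σxᵢ² = 72; σ²/τ² = 1.
β̂_MAP = 149 / (72 + 1) = 149/73 ≈ 2.041.

β̂_MAP = 2.041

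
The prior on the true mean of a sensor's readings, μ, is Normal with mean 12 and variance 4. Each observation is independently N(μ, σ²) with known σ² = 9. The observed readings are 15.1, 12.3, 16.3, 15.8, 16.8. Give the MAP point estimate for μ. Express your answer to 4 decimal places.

μ̂_MAP = 14.2483

n = 5; x̄ = (15.1 + 12.3 + 16.3 + 15.8 + 16.8)/5 = 76.3/5 = 15.26.
For a Normal prior and Normal likelihood with known variance, the posterior is Normal; its mode equals its mean, the precision-weighted average.
Prior precision 1/σ₀² = 1/4 = 0.25; data precision n/σ² = 5/9.
μ̂ = (0.25·12 + (5/9)·15.26) / (0.25 + 5/9) = (1033/90)/(29/36) = 2066/145 ≈ 14.2483.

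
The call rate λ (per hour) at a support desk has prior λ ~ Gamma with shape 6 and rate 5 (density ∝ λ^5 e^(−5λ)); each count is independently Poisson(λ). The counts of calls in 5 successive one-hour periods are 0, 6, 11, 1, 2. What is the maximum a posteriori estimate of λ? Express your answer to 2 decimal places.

Σxᵢ = 0+6+11+1+2 = 20, with n = 5.
Posterior ∝ λ^5e^(−5λ) · λ^20e^(−5λ) = λ^25e^(−10λ), i.e. Gamma(shape=26, rate=10).
The mode of a Gamma(a, b) with a ≥ 1 (shape–rate) is (a−1)/b = 25/10 ≈ 2.50.

λ̂_MAP = 2.50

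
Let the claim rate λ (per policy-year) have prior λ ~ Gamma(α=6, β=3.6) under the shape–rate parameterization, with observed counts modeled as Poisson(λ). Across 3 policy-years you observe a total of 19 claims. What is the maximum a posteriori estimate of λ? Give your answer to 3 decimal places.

Σxᵢ = 19, n = 3.
Posterior ∝ λ^5e^(−3.6λ) · λ^19e^(−3λ) = λ^24e^(−6.6λ), i.e. Gamma(shape=25, rate=6.6).
The mode of a Gamma(a, b) with a ≥ 1 (shape–rate) is (a−1)/b = 24/6.6 ≈ 3.636.

λ̂_MAP = 3.636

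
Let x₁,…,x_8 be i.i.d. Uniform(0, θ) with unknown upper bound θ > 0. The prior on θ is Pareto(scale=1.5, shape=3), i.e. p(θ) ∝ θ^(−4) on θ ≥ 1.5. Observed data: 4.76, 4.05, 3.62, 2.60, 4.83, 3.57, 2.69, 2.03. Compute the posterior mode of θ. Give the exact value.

The Uniform(0, θ) likelihood is θ^(−n) for θ ≥ max(xᵢ), zero otherwise. Here max(xᵢ) = 4.83.
Posterior ∝ θ^(−4) · θ^(−8) = θ^(−12) on θ ≥ max(1.5, 4.83) = 4.83.
This density is strictly decreasing in θ, so the posterior mode lies at the lower boundary of the support.

θ̂_MAP = 4.83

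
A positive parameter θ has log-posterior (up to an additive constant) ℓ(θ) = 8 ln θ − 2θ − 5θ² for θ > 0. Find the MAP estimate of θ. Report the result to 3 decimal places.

ℓ'(θ) = 8/θ − 2 − 10θ. Setting this to zero and multiplying by θ: 10θ² + 2θ − 8 = 0.
θ = (−2 + √(2² + 4·10·8)) / (2·10) = (−2 + √324) / 20 = (−2 + 18)/20 = 4/5.
ℓ''(θ) = −8/θ² − 10 < 0, confirming a maximum.

θ̂_MAP = 0.800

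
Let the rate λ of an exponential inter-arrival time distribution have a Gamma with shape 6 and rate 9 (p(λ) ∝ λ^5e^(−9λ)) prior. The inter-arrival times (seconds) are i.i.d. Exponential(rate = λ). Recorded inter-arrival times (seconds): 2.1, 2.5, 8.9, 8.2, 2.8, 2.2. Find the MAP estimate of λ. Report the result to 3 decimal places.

The Exponential(rate=λ) likelihood is ∝ λ^n e^(−λΣtᵢ). Here n = 6 and Σtᵢ = 2.1 + 2.5 + 8.9 + 8.2 + 2.8 + 2.2 = 26.7.
Posterior ∝ λ^5e^(−9λ) · λ^6e^(−26.7λ) = λ^11e^(−35.7λ), i.e. Gamma(12, 35.7).
Mode = (a−1)/b = 11/35.7 ≈ 0.308.

λ̂_MAP = 0.308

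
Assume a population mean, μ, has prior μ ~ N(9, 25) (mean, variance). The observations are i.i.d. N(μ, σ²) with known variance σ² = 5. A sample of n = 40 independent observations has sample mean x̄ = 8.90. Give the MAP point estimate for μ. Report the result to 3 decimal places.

n = 40, x̄ = 8.90.
For a Normal prior and Normal likelihood with known variance, the posterior is Normal; its mode equals its mean, the precision-weighted average.
Prior precision 1/σ₀² = 1/25 = 0.04; data precision n/σ² = 40/5 = 8.
μ̂ = (0.04·9 + 8·8.9) / (0.04 + 8) = 71.56/8.04 = 1789/201 ≈ 8.900.

μ̂_MAP = 8.900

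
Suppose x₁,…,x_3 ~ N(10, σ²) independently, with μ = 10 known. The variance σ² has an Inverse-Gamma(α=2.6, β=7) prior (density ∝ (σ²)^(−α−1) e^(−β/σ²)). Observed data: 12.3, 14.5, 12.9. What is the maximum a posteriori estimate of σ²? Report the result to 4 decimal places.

Sum of squared deviations about the known mean: SS = (12.3−10)² + (14.5−10)² + (12.9−10)² = 33.95.
The Normal likelihood contributes (σ²)^(−n/2) exp(−SS/(2σ²)), so the posterior is Inverse-Gamma(α + n/2, β + SS/2) = Inverse-Gamma(4.1, 23.975).
The mode of Inverse-Gamma(a, b) is b/(a+1) = 23.975/5.1 ≈ 4.7010.

σ̂²_MAP = 4.7010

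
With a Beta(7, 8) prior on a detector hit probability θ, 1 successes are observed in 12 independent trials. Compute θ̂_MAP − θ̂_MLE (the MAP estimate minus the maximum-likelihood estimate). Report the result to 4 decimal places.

Posterior is Beta(8, 19); MAP = (8−1)/(27−2) = 7/25 ≈ 0.28000.
MLE ignores the prior: θ̂_MLE = k/n = 1/12 ≈ 0.08333.
Difference = 7/25 − 1/12 = 59/300 ≈ 0.1967.

MAP − MLE = 0.1967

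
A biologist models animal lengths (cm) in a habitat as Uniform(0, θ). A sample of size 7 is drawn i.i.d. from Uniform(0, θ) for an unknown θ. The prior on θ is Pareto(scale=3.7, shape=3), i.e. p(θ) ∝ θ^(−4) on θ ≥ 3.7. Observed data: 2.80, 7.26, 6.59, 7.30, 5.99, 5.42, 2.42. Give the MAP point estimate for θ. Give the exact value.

The Uniform(0, θ) likelihood is θ^(−n) for θ ≥ max(xᵢ), zero otherwise. Here max(xᵢ) = 7.30.
Posterior ∝ θ^(−4) · θ^(−7) = θ^(−11) on θ ≥ max(3.7, 7.30) = 7.30.
This density is strictly decreasing in θ, so the posterior mode lies at the lower boundary of the support.

θ̂_MAP = 7.30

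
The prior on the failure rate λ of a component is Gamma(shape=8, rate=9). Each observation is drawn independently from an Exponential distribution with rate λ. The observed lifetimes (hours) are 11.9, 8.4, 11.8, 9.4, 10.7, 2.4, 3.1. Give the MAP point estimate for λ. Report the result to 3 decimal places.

The Exponential(rate=λ) likelihood is ∝ λ^n e^(−λΣtᵢ). Here n = 7 and Σtᵢ = 11.9 + 8.4 + 11.8 + 9.4 + 10.7 + 2.4 + 3.1 = 57.7.
Posterior ∝ λ^7e^(−9λ) · λ^7e^(−57.7λ) = λ^14e^(−66.7λ), i.e. Gamma(15, 66.7).
Mode = (a−1)/b = 14/66.7 ≈ 0.210.

λ̂_MAP = 0.210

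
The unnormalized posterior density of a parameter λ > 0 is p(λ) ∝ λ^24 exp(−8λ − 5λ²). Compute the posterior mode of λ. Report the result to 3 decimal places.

λ̂_MAP = 1.200

ℓ'(λ) = 24/λ − 8 − 10λ. Setting this to zero and multiplying by λ: 10λ² + 8λ − 24 = 0.
λ = (−8 + √(8² + 4·10·24)) / (2·10) = (−8 + √1024) / 20 = (−8 + 32)/20 = 6/5.
ℓ''(λ) = −24/λ² − 10 < 0, confirming a maximum.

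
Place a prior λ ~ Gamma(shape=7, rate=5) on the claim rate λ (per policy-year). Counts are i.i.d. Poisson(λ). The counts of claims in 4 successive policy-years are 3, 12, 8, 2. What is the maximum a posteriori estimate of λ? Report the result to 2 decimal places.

λ̂_MAP = 3.44

Σxᵢ = 3+12+8+2 = 25, with n = 4.
Posterior ∝ λ^6e^(−5λ) · λ^25e^(−4λ) = λ^31e^(−9λ), i.e. Gamma(shape=32, rate=9).
The mode of a Gamma(a, b) with a ≥ 1 (shape–rate) is (a−1)/b = 31/9 ≈ 3.44.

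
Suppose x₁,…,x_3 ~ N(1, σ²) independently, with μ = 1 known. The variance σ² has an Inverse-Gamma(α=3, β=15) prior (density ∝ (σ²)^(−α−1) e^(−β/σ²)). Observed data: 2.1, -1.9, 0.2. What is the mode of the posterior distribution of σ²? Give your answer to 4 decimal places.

σ̂²_MAP = 3.6600

Sum of squared deviations about the known mean: SS = (2.1−1)² + (-1.9−1)² + (0.2−1)² = 10.26.
The Normal likelihood contributes (σ²)^(−n/2) exp(−SS/(2σ²)), so the posterior is Inverse-Gamma(α + n/2, β + SS/2) = Inverse-Gamma(4.5, 20.13).
The mode of Inverse-Gamma(a, b) is b/(a+1) = 20.13/5.5 ≈ 3.6600.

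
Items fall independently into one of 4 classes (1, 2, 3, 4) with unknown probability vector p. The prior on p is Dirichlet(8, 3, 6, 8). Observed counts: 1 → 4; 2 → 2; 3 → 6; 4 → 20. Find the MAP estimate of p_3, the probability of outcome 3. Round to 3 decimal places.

The posterior is Dirichlet(αᵢ + nᵢ) = Dirichlet(12, 5, 12, 28).
For a Dirichlet(a₁,…,a_K) with all aᵢ > 1, the mode has j-th component (aⱼ − 1)/(Σaᵢ − K).
Here Σaᵢ = 57 and K = 4, so p_3 = (12 − 1)/(57 − 4) = 11/53 ≈ 0.208.

MAP estimate: 0.208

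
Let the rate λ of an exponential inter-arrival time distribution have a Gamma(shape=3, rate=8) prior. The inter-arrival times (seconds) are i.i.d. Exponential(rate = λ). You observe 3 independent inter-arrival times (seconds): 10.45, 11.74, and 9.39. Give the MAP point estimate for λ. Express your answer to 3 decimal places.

λ̂_MAP = 0.126

The Exponential(rate=λ) likelihood is ∝ λ^n e^(−λΣtᵢ). Here n = 3 and Σtᵢ = 10.45 + 11.74 + 9.39 = 31.58.
Posterior ∝ λ^2e^(−8λ) · λ^3e^(−31.58λ) = λ^5e^(−39.58λ), i.e. Gamma(6, 39.58).
Mode = (a−1)/b = 5/39.58 ≈ 0.126.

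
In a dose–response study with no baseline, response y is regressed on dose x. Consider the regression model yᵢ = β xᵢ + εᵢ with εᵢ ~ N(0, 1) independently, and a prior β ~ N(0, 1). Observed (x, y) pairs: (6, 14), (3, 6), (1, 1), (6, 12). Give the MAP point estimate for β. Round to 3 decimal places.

β̂_MAP = 2.108

log p(β | y) = −Σ(yᵢ − βxᵢ)²/(2·1) − β²/(2·1) + const.
Setting the derivative to zero: Σxᵢ(yᵢ − βxᵢ)/1 − β/1 = 0, so β = Σxᵢyᵢ / (Σxᵢ² + σ²/τ²).
Σxᵢyᵢ = 6·14 + 3·6 + 1·1 + 6·12 = 175; Σxᵢ² = 82; σ²/τ² = 1.
β̂_MAP = 175 / (82 + 1) = 175/83 ≈ 2.108.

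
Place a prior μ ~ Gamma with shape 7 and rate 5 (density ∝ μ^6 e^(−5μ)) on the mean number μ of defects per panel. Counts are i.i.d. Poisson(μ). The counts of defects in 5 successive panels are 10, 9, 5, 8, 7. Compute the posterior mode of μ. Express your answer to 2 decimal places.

μ̂_MAP = 4.50

Σxᵢ = 10+9+5+8+7 = 39, with n = 5.
Posterior ∝ μ^6e^(−5μ) · μ^39e^(−5μ) = μ^45e^(−10μ), i.e. Gamma(shape=46, rate=10).
The mode of a Gamma(a, b) with a ≥ 1 (shape–rate) is (a−1)/b = 45/10 ≈ 4.50.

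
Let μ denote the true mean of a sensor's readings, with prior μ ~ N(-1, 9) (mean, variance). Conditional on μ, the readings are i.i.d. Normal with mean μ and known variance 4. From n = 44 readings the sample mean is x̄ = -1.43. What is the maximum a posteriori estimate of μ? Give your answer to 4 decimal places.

μ̂_MAP = -1.4257

n = 44, x̄ = -1.43.
For a Normal prior and Normal likelihood with known variance, the posterior is Normal; its mode equals its mean, the precision-weighted average.
Prior precision 1/σ₀² = 1/9; data precision n/σ² = 44/4 = 11.
μ̂ = ((1/9)·(-1) + 11·(-1.43)) / (1/9 + 11) = (-14257/900)/(100/9) = -1.4257.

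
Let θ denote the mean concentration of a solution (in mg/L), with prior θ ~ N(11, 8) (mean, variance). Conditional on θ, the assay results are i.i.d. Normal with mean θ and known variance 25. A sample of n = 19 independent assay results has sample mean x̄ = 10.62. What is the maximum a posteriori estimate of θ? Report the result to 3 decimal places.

θ̂_MAP = 10.674

n = 19, x̄ = 10.62.
For a Normal prior and Normal likelihood with known variance, the posterior is Normal; its mode equals its mean, the precision-weighted average.
Prior precision 1/σ₀² = 1/8 = 0.125; data precision n/σ² = 19/25 = 0.76.
θ̂ = (0.125·11 + 0.76·10.62) / (0.125 + 0.76) = 9.4462/0.885 = 47231/4425 ≈ 10.674.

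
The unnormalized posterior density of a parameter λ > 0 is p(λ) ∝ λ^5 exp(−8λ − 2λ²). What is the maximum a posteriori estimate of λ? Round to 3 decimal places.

ℓ'(λ) = 5/λ − 8 − 4λ. Setting this to zero and multiplying by λ: 4λ² + 8λ − 5 = 0.
λ = (−8 + √(8² + 4·4·5)) / (2·4) = (−8 + √144) / 8 = (−8 + 12)/8 = 1/2.
ℓ''(λ) = −5/λ² − 4 < 0, confirming a maximum.

λ̂_MAP = 0.500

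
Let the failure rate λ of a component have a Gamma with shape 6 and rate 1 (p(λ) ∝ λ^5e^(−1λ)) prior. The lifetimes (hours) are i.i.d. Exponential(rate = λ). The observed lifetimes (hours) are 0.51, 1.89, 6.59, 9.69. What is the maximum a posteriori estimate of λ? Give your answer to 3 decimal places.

λ̂_MAP = 0.457

The Exponential(rate=λ) likelihood is ∝ λ^n e^(−λΣtᵢ). Here n = 4 and Σtᵢ = 0.51 + 1.89 + 6.59 + 9.69 = 18.68.
Posterior ∝ λ^5e^(−1λ) · λ^4e^(−18.68λ) = λ^9e^(−19.68λ), i.e. Gamma(10, 19.68).
Mode = (a−1)/b = 9/19.68 ≈ 0.457.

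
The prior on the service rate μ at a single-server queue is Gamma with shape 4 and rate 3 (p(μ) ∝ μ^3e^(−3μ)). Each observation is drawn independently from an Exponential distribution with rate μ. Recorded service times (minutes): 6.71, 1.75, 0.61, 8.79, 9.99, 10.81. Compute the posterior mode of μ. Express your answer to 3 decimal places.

The Exponential(rate=μ) likelihood is ∝ μ^n e^(−μΣtᵢ). Here n = 6 and Σtᵢ = 6.71 + 1.75 + 0.61 + 8.79 + 9.99 + 10.81 = 38.66.
Posterior ∝ μ^3e^(−3μ) · μ^6e^(−38.66μ) = μ^9e^(−41.66μ), i.e. Gamma(10, 41.66).
Mode = (a−1)/b = 9/41.66 ≈ 0.216.

μ̂_MAP = 0.216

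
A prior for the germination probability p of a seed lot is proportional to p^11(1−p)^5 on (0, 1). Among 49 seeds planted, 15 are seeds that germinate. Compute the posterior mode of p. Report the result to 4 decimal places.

The prior density ∝ p^11(1−p)^5 is the kernel of Beta(12, 6).
Data: 15 successes in 49 trials. The binomial likelihood contributes p^15(1−p)^34, so the posterior is Beta(12+15, 6+34) = Beta(27, 40).
For Beta(a, b) with a, b > 1 the mode is (a−1)/(a+b−2) = 26/65 ≈ 0.4000.

p̂_MAP = 0.4000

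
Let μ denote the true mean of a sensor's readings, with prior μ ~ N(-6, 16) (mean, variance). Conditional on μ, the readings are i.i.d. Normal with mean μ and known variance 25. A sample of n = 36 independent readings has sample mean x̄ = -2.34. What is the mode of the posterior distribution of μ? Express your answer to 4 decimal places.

μ̂_MAP = -2.4922

n = 36, x̄ = -2.34.
For a Normal prior and Normal likelihood with known variance, the posterior is Normal; its mode equals its mean, the precision-weighted average.
Prior precision 1/σ₀² = 1/16 = 0.0625; data precision n/σ² = 36/25 = 1.44.
μ̂ = (0.0625·(-6) + 1.44·(-2.34)) / (0.0625 + 1.44) = (-3.7446)/1.5025 = -37446/15025 ≈ -2.4922.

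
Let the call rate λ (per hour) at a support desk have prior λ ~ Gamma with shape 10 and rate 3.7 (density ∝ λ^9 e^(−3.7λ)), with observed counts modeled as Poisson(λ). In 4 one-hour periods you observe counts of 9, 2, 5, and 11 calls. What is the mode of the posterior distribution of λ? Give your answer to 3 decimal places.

λ̂_MAP = 4.675

Σxᵢ = 9+2+5+11 = 27, with n = 4.
Posterior ∝ λ^9e^(−3.7λ) · λ^27e^(−4λ) = λ^36e^(−7.7λ), i.e. Gamma(shape=37, rate=7.7).
The mode of a Gamma(a, b) with a ≥ 1 (shape–rate) is (a−1)/b = 36/7.7 ≈ 4.675.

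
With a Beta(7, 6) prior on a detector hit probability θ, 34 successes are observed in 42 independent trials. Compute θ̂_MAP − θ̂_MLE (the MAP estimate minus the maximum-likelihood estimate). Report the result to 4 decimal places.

MAP − MLE = -0.0548

Posterior is Beta(41, 14); MAP = (41−1)/(55−2) = 40/53 ≈ 0.75472.
MLE ignores the prior: θ̂_MLE = k/n = 34/42 ≈ 0.80952.
Difference = 40/53 − 34/42 = -61/1113 ≈ -0.0548.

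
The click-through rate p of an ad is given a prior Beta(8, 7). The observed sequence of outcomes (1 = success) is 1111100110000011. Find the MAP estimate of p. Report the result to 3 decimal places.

Prior: Beta(8, 7).
Data: 9 successes in 16 trials (from the sequence). The binomial likelihood contributes p^9(1−p)^7, so the posterior is Beta(8+9, 7+7) = Beta(17, 14).
For Beta(a, b) with a, b > 1 the mode is (a−1)/(a+b−2) = 16/29 ≈ 0.552.

p̂_MAP = 0.552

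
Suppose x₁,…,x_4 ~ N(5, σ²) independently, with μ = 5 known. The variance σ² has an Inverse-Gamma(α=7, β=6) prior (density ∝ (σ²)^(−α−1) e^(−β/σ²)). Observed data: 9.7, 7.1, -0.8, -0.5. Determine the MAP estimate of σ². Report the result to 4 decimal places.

σ̂²_MAP = 5.1195

Sum of squared deviations about the known mean: SS = (9.7−5)² + (7.1−5)² + (-0.8−5)² + (-0.5−5)² = 90.39.
The Normal likelihood contributes (σ²)^(−n/2) exp(−SS/(2σ²)), so the posterior is Inverse-Gamma(α + n/2, β + SS/2) = Inverse-Gamma(9, 51.195).
The mode of Inverse-Gamma(a, b) is b/(a+1) = 51.195/10 ≈ 5.1195.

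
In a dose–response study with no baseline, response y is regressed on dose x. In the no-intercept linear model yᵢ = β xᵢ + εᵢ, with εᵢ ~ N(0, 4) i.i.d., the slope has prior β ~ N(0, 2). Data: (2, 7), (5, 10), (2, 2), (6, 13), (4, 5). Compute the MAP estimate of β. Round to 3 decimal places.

log p(β | y) = −Σ(yᵢ − βxᵢ)²/(2·4) − β²/(2·2) + const.
Setting the derivative to zero: Σxᵢ(yᵢ − βxᵢ)/4 − β/2 = 0, so β = Σxᵢyᵢ / (Σxᵢ² + σ²/τ²).
Σxᵢyᵢ = 2·7 + 5·10 + 2·2 + 6·13 + 4·5 = 166; Σxᵢ² = 85; σ²/τ² = 2.
β̂_MAP = 166 / (85 + 2) = 166/87 ≈ 1.908.

β̂_MAP = 1.908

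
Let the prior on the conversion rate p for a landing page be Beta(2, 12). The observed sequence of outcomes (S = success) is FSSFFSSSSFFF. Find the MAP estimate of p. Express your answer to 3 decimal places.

Prior: Beta(2, 12).
Data: 6 successes in 12 trials (from the sequence). The binomial likelihood contributes p^6(1−p)^6, so the posterior is Beta(2+6, 12+6) = Beta(8, 18).
For Beta(a, b) with a, b > 1 the mode is (a−1)/(a+b−2) = 7/24 ≈ 0.292.

p̂_MAP = 0.292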